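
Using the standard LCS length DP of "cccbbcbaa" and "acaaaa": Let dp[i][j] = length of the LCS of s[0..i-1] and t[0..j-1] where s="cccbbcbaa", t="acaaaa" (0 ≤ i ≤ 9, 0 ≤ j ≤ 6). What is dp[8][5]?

   ''  a  c  a  a  a  a
''  0  0  0  0  0  0  0
 c  0  0  1  1  1  1  1
 c  0  0  1  1  1  1  1
 c  0  0  1  1  1  1  1
 b  0  0  1  1  1  1  1
 b  0  0  1  1  1  1  1
 c  0  0  1  1  1  1  1
 b  0  0  1  1  1  1  1
 a  0  1  1  2  2  2  2
 a  0  1  1  2  3  3  3

2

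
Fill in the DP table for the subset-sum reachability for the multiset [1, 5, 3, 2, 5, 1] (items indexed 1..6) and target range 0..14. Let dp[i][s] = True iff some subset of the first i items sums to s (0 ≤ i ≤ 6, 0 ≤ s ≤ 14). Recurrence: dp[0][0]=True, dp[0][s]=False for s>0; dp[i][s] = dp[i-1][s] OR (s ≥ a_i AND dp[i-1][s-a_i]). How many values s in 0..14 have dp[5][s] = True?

15

i\s   0   1   2   3   4   5   6   7   8   9  10  11  12  13  14
  0   T   F   F   F   F   F   F   F   F   F   F   F   F   F   F
  1   T   T   F   F   F   F   F   F   F   F   F   F   F   F   F
  2   T   T   F   F   F   T   T   F   F   F   F   F   F   F   F
  3   T   T   F   T   T   T   T   F   T   T   F   F   F   F   F
  4   T   T   T   T   T   T   T   T   T   T   T   T   F   F   F
  5   T   T   T   T   T   T   T   T   T   T   T   T   T   T   T
  6   T   T   T   T   T   T   T   T   T   T   T   T   T   T   T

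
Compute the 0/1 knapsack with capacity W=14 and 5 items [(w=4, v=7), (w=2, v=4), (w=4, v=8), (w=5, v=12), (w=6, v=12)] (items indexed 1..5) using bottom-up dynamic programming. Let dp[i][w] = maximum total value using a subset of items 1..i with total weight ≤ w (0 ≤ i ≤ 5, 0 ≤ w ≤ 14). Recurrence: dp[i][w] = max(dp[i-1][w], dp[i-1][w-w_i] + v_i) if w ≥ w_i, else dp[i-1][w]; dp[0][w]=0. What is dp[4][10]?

i\w   0   1   2   3   4   5   6   7   8   9  10  11  12  13  14
  0   0   0   0   0   0   0   0   0   0   0   0   0   0   0   0
  1   0   0   0   0   7   7   7   7   7   7   7   7   7   7   7
  2   0   0   4   4   7   7  11  11  11  11  11  11  11  11  11
  3   0   0   4   4   8   8  12  12  15  15  19  19  19  19  19
  4   0   0   4   4   8  12  12  16  16  20  20  24  24  27  27
  5   0   0   4   4   8  12  12  16  16  20  20  24  24  28  28

20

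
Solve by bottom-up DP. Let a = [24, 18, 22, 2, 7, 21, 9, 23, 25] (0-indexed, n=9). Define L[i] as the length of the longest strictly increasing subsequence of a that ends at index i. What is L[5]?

3

   i    0    1    2    3    4    5    6    7    8
a[i]   24   18   22    2    7   21    9   23   25
L[i]    1    1    2    1    2    3    3    4    5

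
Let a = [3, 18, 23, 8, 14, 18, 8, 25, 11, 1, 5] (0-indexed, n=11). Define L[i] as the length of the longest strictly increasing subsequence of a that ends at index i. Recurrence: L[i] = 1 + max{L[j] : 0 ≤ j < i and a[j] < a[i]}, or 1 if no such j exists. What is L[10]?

2

   i    0    1    2    3    4    5    6    7    8    9   10
a[i]    3   18   23    8   14   18    8   25   11    1    5
L[i]    1    2    3    2    3    4    2    5    3    1    2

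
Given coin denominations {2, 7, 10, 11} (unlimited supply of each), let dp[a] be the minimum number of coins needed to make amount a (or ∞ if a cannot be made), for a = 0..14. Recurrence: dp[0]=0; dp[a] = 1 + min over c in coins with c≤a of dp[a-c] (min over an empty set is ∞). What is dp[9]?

 a  0  1  2  3  4  5  6  7  8  9 10 11 12 13 14
dp  0  -  1  -  2  -  3  1  4  2  1  1  2  2  2
(- denotes ∞ / unreachable)

2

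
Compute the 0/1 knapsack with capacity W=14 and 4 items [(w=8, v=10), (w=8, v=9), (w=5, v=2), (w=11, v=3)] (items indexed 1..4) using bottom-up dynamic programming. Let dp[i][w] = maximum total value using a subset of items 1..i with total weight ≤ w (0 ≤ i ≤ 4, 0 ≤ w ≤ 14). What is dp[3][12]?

10

i\w   0   1   2   3   4   5   6   7   8   9  10  11  12  13  14
  0   0   0   0   0   0   0   0   0   0   0   0   0   0   0   0
  1   0   0   0   0   0   0   0   0  10  10  10  10  10  10  10
  2   0   0   0   0   0   0   0   0  10  10  10  10  10  10  10
  3   0   0   0   0   0   2   2   2  10  10  10  10  10  12  12
  4   0   0   0   0   0   2   2   2  10  10  10  10  10  12  12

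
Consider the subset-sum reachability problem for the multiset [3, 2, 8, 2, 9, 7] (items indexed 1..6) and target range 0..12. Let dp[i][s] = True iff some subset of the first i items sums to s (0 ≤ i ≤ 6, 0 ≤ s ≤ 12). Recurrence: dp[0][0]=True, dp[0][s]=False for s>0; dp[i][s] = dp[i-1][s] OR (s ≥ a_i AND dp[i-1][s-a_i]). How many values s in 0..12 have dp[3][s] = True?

i\s   0   1   2   3   4   5   6   7   8   9  10  11  12
  0   T   F   F   F   F   F   F   F   F   F   F   F   F
  1   T   F   F   T   F   F   F   F   F   F   F   F   F
  2   T   F   T   T   F   T   F   F   F   F   F   F   F
  3   T   F   T   T   F   T   F   F   T   F   T   T   F
  4   T   F   T   T   T   T   F   T   T   F   T   T   T
  5   T   F   T   T   T   T   F   T   T   T   T   T   T
  6   T   F   T   T   T   T   F   T   T   T   T   T   T

7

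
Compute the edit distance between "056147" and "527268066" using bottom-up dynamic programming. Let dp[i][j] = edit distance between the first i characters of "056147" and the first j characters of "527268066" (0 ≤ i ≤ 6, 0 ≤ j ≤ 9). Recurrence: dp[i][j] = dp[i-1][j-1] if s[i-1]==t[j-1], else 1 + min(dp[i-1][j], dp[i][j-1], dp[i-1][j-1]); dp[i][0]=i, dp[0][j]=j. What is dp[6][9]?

   ''  5  2  7  2  6  8  0  6  6
''  0  1  2  3  4  5  6  7  8  9
 0  1  1  2  3  4  5  6  6  7  8
 5  2  1  2  3  4  5  6  7  7  8
 6  3  2  2  3  4  4  5  6  7  7
 1  4  3  3  3  4  5  5  6  7  8
 4  5  4  4  4  4  5  6  6  7  8
 7  6  5  5  4  5  5  6  7  7  8

8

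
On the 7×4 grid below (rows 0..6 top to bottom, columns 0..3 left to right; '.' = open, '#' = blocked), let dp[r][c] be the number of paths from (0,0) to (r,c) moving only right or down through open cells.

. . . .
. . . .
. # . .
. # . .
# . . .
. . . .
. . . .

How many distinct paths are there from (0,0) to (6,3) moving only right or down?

19

r\c   0   1   2   3
  0   1   1   1   1
  1   1   2   3   4
  2   1   0   3   7
  3   1   0   3  10
  4   0   0   3  13
  5   0   0   3  16
  6   0   0   3  19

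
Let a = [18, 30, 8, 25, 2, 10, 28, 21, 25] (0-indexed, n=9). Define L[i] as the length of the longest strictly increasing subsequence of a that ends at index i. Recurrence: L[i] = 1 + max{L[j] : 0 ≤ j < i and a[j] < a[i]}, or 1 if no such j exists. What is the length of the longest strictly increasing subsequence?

   i    0    1    2    3    4    5    6    7    8
a[i]   18   30    8   25    2   10   28   21   25
L[i]    1    2    1    2    1    2    3    3    4

4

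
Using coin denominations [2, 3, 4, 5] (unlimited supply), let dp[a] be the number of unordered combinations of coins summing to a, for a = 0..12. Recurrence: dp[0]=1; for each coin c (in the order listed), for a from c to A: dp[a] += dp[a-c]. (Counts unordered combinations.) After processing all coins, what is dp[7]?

3

after  coin     0     1     2     3     4     5     6     7     8     9    10    11    12
          2     1     0     1     0     1     0     1     0     1     0     1     0     1
          3     1     0     1     1     1     1     2     1     2     2     2     2     3
          4     1     0     1     1     2     1     3     2     4     3     5     4     7
          5     1     0     1     1     2     2     3     3     5     5     7     7    10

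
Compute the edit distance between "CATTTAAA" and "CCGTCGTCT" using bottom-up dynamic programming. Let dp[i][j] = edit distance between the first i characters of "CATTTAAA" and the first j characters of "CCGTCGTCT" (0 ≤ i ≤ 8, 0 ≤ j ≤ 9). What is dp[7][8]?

   ''  C  C  G  T  C  G  T  C  T
''  0  1  2  3  4  5  6  7  8  9
 C  1  0  1  2  3  4  5  6  7  8
 A  2  1  1  2  3  4  5  6  7  8
 T  3  2  2  2  2  3  4  5  6  7
 T  4  3  3  3  2  3  4  4  5  6
 T  5  4  4  4  3  3  4  4  5  5
 A  6  5  5  5  4  4  4  5  5  6
 A  7  6  6  6  5  5  5  5  6  6
 A  8  7  7  7  6  6  6  6  6  7

6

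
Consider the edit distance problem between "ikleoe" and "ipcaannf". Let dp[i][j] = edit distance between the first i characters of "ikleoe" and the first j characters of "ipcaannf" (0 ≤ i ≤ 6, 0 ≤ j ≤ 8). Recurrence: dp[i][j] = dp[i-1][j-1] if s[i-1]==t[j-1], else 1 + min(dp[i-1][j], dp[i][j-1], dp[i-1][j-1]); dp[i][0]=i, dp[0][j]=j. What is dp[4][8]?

   ''  i  p  c  a  a  n  n  f
''  0  1  2  3  4  5  6  7  8
 i  1  0  1  2  3  4  5  6  7
 k  2  1  1  2  3  4  5  6  7
 l  3  2  2  2  3  4  5  6  7
 e  4  3  3  3  3  4  5  6  7
 o  5  4  4  4  4  4  5  6  7
 e  6  5  5  5  5  5  5  6  7

7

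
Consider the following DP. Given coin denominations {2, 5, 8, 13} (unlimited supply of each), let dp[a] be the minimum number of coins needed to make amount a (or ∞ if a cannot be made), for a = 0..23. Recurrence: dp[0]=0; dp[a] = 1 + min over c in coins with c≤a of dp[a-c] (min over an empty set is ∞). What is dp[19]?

4

 a  0  1  2  3  4  5  6  7  8  9 10 11 12 13 14 15 16 17 18 19 20 21 22 23
dp  0  -  1  -  2  1  3  2  1  3  2  4  3  1  4  2  2  3  2  4  3  2  4  3
(- denotes ∞ / unreachable)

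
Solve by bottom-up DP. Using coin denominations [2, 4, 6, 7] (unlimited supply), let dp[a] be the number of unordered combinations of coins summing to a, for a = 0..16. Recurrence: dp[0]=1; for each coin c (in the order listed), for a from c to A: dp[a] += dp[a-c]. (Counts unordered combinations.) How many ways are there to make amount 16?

11

after  coin     0     1     2     3     4     5     6     7     8     9    10    11    12    13    14    15    16
          2     1     0     1     0     1     0     1     0     1     0     1     0     1     0     1     0     1
          4     1     0     1     0     2     0     2     0     3     0     3     0     4     0     4     0     5
          6     1     0     1     0     2     0     3     0     4     0     5     0     7     0     8     0    10
          7     1     0     1     0     2     0     3     1     4     1     5     2     7     3     9     4    11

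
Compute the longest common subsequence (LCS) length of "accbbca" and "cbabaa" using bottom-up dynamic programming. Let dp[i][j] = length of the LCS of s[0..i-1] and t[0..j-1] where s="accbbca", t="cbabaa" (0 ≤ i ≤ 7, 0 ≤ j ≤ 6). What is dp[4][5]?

2

   ''  c  b  a  b  a  a
''  0  0  0  0  0  0  0
 a  0  0  0  1  1  1  1
 c  0  1  1  1  1  1  1
 c  0  1  1  1  1  1  1
 b  0  1  2  2  2  2  2
 b  0  1  2  2  3  3  3
 c  0  1  2  2  3  3  3
 a  0  1  2  3  3  4  4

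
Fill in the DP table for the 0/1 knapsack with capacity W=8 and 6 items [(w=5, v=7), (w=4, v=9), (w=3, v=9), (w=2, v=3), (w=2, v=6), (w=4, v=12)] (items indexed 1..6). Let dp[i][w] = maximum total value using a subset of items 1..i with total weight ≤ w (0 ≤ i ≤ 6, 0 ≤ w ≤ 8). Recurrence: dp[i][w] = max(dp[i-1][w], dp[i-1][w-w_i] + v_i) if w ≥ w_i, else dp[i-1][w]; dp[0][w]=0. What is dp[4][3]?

9

i\w   0   1   2   3   4   5   6   7   8
  0   0   0   0   0   0   0   0   0   0
  1   0   0   0   0   0   7   7   7   7
  2   0   0   0   0   9   9   9   9   9
  3   0   0   0   9   9   9   9  18  18
  4   0   0   3   9   9  12  12  18  18
  5   0   0   6   9   9  15  15  18  18
  6   0   0   6   9  12  15  18  21  21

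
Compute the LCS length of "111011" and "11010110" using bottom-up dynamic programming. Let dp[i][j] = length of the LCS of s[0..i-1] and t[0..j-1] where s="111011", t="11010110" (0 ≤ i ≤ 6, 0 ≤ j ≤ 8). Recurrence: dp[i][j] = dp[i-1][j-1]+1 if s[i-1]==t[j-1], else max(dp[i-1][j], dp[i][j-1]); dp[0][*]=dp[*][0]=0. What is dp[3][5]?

   ''  1  1  0  1  0  1  1  0
''  0  0  0  0  0  0  0  0  0
 1  0  1  1  1  1  1  1  1  1
 1  0  1  2  2  2  2  2  2  2
 1  0  1  2  2  3  3  3  3  3
 0  0  1  2  3  3  4  4  4  4
 1  0  1  2  3  4  4  5  5  5
 1  0  1  2  3  4  4  5  6  6

3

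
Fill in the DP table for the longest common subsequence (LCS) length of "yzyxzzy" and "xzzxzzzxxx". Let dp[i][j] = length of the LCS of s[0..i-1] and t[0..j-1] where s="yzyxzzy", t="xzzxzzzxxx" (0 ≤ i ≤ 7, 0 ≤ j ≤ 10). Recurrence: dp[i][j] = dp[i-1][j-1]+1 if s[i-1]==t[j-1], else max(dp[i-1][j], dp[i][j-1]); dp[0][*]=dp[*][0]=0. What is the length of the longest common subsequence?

   ''  x  z  z  x  z  z  z  x  x  x
''  0  0  0  0  0  0  0  0  0  0  0
 y  0  0  0  0  0  0  0  0  0  0  0
 z  0  0  1  1  1  1  1  1  1  1  1
 y  0  0  1  1  1  1  1  1  1  1  1
 x  0  1  1  1  2  2  2  2  2  2  2
 z  0  1  2  2  2  3  3  3  3  3  3
 z  0  1  2  3  3  3  4  4  4  4  4
 y  0  1  2  3  3  3  4  4  4  4  4

4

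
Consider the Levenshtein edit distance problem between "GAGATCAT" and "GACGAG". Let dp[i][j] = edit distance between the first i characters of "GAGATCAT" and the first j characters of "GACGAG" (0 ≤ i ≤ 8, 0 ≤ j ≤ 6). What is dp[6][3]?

   ''  G  A  C  G  A  G
''  0  1  2  3  4  5  6
 G  1  0  1  2  3  4  5
 A  2  1  0  1  2  3  4
 G  3  2  1  1  1  2  3
 A  4  3  2  2  2  1  2
 T  5  4  3  3  3  2  2
 C  6  5  4  3  4  3  3
 A  7  6  5  4  4  4  4
 T  8  7  6  5  5  5  5

3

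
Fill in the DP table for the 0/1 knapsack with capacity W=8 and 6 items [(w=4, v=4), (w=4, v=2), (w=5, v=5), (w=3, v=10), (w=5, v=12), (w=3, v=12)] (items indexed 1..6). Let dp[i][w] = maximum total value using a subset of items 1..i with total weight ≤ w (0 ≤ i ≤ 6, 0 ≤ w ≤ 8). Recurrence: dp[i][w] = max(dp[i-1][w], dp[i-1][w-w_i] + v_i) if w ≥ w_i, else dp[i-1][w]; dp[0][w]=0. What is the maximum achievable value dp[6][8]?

24

i\w   0   1   2   3   4   5   6   7   8
  0   0   0   0   0   0   0   0   0   0
  1   0   0   0   0   4   4   4   4   4
  2   0   0   0   0   4   4   4   4   6
  3   0   0   0   0   4   5   5   5   6
  4   0   0   0  10  10  10  10  14  15
  5   0   0   0  10  10  12  12  14  22
  6   0   0   0  12  12  12  22  22  24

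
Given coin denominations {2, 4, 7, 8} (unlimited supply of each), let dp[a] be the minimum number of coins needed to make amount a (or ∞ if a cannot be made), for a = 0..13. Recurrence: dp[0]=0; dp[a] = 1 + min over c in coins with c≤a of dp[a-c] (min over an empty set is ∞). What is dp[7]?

1

 a  0  1  2  3  4  5  6  7  8  9 10 11 12 13
dp  0  -  1  -  1  -  2  1  1  2  2  2  2  3
(- denotes ∞ / unreachable)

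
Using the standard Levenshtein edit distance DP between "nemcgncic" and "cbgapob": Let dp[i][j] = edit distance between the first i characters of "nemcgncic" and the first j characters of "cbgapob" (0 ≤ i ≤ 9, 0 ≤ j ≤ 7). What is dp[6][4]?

5

   ''  c  b  g  a  p  o  b
''  0  1  2  3  4  5  6  7
 n  1  1  2  3  4  5  6  7
 e  2  2  2  3  4  5  6  7
 m  3  3  3  3  4  5  6  7
 c  4  3  4  4  4  5  6  7
 g  5  4  4  4  5  5  6  7
 n  6  5  5  5  5  6  6  7
 c  7  6  6  6  6  6  7  7
 i  8  7  7  7  7  7  7  8
 c  9  8  8  8  8  8  8  8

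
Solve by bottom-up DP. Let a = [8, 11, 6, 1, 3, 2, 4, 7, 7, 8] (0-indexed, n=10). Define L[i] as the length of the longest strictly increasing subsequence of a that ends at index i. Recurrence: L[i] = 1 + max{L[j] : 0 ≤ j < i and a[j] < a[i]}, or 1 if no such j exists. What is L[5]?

   i    0    1    2    3    4    5    6    7    8    9
a[i]    8   11    6    1    3    2    4    7    7    8
L[i]    1    2    1    1    2    2    3    4    4    5

2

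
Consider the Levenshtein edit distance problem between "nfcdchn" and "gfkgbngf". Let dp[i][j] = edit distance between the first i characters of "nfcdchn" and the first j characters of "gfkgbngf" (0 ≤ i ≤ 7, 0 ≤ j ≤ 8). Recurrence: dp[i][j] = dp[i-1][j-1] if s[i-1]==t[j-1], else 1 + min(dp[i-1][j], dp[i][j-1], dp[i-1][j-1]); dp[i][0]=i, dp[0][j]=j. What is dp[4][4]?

   ''  g  f  k  g  b  n  g  f
''  0  1  2  3  4  5  6  7  8
 n  1  1  2  3  4  5  5  6  7
 f  2  2  1  2  3  4  5  6  6
 c  3  3  2  2  3  4  5  6  7
 d  4  4  3  3  3  4  5  6  7
 c  5  5  4  4  4  4  5  6  7
 h  6  6  5  5  5  5  5  6  7
 n  7  7  6  6  6  6  5  6  7

3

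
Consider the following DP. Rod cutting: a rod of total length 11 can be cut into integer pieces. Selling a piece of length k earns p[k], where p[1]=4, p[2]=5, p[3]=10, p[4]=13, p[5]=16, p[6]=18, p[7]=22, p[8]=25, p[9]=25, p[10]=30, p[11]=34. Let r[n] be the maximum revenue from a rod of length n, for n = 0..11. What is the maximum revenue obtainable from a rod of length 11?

44

   n    0    1    2    3    4    5    6    7    8    9   10   11
r[n]    0    4    8   12   16   20   24   28   32   36   40   44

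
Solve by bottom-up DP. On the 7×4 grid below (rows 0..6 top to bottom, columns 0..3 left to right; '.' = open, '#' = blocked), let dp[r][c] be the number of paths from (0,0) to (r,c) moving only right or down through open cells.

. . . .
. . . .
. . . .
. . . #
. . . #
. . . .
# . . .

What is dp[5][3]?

21

r\c   0   1   2   3
  0   1   1   1   1
  1   1   2   3   4
  2   1   3   6  10
  3   1   4  10   0
  4   1   5  15   0
  5   1   6  21  21
  6   0   6  27  48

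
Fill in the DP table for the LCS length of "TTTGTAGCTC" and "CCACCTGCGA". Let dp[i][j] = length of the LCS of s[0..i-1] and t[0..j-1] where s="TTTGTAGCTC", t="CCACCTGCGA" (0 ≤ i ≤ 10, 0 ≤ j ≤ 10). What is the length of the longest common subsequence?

   ''  C  C  A  C  C  T  G  C  G  A
''  0  0  0  0  0  0  0  0  0  0  0
 T  0  0  0  0  0  0  1  1  1  1  1
 T  0  0  0  0  0  0  1  1  1  1  1
 T  0  0  0  0  0  0  1  1  1  1  1
 G  0  0  0  0  0  0  1  2  2  2  2
 T  0  0  0  0  0  0  1  2  2  2  2
 A  0  0  0  1  1  1  1  2  2  2  3
 G  0  0  0  1  1  1  1  2  2  3  3
 C  0  1  1  1  2  2  2  2  3  3  3
 T  0  1  1  1  2  2  3  3  3  3  3
 C  0  1  2  2  2  3  3  3  4  4  4

4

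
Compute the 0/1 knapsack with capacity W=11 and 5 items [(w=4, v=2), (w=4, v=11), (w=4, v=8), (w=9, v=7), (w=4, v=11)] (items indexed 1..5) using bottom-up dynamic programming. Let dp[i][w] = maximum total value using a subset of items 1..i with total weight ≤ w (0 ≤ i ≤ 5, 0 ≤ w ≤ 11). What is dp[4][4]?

i\w   0   1   2   3   4   5   6   7   8   9  10  11
  0   0   0   0   0   0   0   0   0   0   0   0   0
  1   0   0   0   0   2   2   2   2   2   2   2   2
  2   0   0   0   0  11  11  11  11  13  13  13  13
  3   0   0   0   0  11  11  11  11  19  19  19  19
  4   0   0   0   0  11  11  11  11  19  19  19  19
  5   0   0   0   0  11  11  11  11  22  22  22  22

11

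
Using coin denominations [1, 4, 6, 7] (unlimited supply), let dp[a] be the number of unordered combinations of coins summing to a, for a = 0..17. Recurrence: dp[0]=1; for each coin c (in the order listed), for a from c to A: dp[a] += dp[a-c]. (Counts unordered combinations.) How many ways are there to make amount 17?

16

after  coin     0     1     2     3     4     5     6     7     8     9    10    11    12    13    14    15    16    17
          1     1     1     1     1     1     1     1     1     1     1     1     1     1     1     1     1     1     1
          4     1     1     1     1     2     2     2     2     3     3     3     3     4     4     4     4     5     5
          6     1     1     1     1     2     2     3     3     4     4     5     5     7     7     8     8    10    10
          7     1     1     1     1     2     2     3     4     5     5     6     7     9    10    12    13    15    16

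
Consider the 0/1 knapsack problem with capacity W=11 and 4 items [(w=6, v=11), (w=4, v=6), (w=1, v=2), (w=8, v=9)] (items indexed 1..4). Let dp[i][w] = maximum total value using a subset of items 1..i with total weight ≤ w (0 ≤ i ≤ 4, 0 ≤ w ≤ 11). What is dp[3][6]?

i\w   0   1   2   3   4   5   6   7   8   9  10  11
  0   0   0   0   0   0   0   0   0   0   0   0   0
  1   0   0   0   0   0   0  11  11  11  11  11  11
  2   0   0   0   0   6   6  11  11  11  11  17  17
  3   0   2   2   2   6   8  11  13  13  13  17  19
  4   0   2   2   2   6   8  11  13  13  13  17  19

11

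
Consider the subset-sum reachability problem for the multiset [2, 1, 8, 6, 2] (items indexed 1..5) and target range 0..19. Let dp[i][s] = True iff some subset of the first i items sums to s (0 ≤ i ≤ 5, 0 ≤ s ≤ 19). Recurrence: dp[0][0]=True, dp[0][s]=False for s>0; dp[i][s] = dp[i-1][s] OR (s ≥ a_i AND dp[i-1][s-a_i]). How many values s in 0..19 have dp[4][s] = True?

14

i\s   0   1   2   3   4   5   6   7   8   9  10  11  12  13  14  15  16  17  18  19
  0   T   F   F   F   F   F   F   F   F   F   F   F   F   F   F   F   F   F   F   F
  1   T   F   T   F   F   F   F   F   F   F   F   F   F   F   F   F   F   F   F   F
  2   T   T   T   T   F   F   F   F   F   F   F   F   F   F   F   F   F   F   F   F
  3   T   T   T   T   F   F   F   F   T   T   T   T   F   F   F   F   F   F   F   F
  4   T   T   T   T   F   F   T   T   T   T   T   T   F   F   T   T   T   T   F   F
  5   T   T   T   T   T   T   T   T   T   T   T   T   T   T   T   T   T   T   T   T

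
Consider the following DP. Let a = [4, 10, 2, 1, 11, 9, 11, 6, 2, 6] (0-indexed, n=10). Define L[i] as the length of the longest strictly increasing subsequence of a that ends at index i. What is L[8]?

2

   i    0    1    2    3    4    5    6    7    8    9
a[i]    4   10    2    1   11    9   11    6    2    6
L[i]    1    2    1    1    3    2    3    2    2    3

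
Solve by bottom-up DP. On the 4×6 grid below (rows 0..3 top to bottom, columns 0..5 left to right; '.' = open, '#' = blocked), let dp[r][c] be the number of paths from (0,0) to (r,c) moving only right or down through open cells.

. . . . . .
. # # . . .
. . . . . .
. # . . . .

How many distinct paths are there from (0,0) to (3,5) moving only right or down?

r\c   0   1   2   3   4   5
  0   1   1   1   1   1   1
  1   1   0   0   1   2   3
  2   1   1   1   2   4   7
  3   1   0   1   3   7  14

14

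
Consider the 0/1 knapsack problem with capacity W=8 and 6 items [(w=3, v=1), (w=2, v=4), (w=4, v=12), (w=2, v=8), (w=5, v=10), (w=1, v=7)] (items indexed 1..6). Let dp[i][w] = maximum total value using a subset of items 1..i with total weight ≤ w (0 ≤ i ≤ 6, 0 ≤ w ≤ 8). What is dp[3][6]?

16

i\w   0   1   2   3   4   5   6   7   8
  0   0   0   0   0   0   0   0   0   0
  1   0   0   0   1   1   1   1   1   1
  2   0   0   4   4   4   5   5   5   5
  3   0   0   4   4  12  12  16  16  16
  4   0   0   8   8  12  12  20  20  24
  5   0   0   8   8  12  12  20  20  24
  6   0   7   8  15  15  19  20  27  27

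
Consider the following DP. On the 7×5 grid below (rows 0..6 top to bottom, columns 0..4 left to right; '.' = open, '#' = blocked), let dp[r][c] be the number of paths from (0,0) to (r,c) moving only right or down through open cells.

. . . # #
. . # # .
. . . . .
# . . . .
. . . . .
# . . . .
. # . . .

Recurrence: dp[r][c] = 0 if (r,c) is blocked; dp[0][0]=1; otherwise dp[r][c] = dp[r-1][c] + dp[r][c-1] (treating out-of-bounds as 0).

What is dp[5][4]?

r\c   0   1   2   3   4
  0   1   1   1   0   0
  1   1   2   0   0   0
  2   1   3   3   3   3
  3   0   3   6   9  12
  4   0   3   9  18  30
  5   0   3  12  30  60
  6   0   0  12  42 102

60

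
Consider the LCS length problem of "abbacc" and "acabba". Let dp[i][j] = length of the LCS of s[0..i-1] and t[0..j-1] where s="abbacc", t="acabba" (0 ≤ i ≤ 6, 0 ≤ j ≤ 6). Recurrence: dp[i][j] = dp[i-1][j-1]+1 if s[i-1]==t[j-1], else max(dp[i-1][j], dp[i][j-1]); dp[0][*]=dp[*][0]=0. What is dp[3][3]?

   ''  a  c  a  b  b  a
''  0  0  0  0  0  0  0
 a  0  1  1  1  1  1  1
 b  0  1  1  1  2  2  2
 b  0  1  1  1  2  3  3
 a  0  1  1  2  2  3  4
 c  0  1  2  2  2  3  4
 c  0  1  2  2  2  3  4

1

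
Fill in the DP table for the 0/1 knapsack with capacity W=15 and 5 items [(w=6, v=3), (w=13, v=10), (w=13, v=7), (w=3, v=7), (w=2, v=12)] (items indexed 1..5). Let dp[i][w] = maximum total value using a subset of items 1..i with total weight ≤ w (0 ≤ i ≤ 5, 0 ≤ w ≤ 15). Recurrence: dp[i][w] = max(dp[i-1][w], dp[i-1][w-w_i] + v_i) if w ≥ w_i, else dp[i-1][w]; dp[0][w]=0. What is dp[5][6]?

19

i\w   0   1   2   3   4   5   6   7   8   9  10  11  12  13  14  15
  0   0   0   0   0   0   0   0   0   0   0   0   0   0   0   0   0
  1   0   0   0   0   0   0   3   3   3   3   3   3   3   3   3   3
  2   0   0   0   0   0   0   3   3   3   3   3   3   3  10  10  10
  3   0   0   0   0   0   0   3   3   3   3   3   3   3  10  10  10
  4   0   0   0   7   7   7   7   7   7  10  10  10  10  10  10  10
  5   0   0  12  12  12  19  19  19  19  19  19  22  22  22  22  22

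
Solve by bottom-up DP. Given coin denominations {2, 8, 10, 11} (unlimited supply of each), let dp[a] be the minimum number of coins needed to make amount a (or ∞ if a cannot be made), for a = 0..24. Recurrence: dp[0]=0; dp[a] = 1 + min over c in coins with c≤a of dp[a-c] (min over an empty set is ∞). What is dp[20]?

2

 a  0  1  2  3  4  5  6  7  8  9 10 11 12 13 14 15 16 17 18 19 20 21 22 23 24
dp  0  -  1  -  2  -  3  -  1  -  1  1  2  2  3  3  2  4  2  2  2  2  2  3  3
(- denotes ∞ / unreachable)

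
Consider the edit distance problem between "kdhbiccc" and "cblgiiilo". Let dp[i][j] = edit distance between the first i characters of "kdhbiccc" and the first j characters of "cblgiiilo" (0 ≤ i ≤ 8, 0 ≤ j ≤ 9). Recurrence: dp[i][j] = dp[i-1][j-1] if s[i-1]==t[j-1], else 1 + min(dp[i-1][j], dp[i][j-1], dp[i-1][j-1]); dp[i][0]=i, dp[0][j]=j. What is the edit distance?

   ''  c  b  l  g  i  i  i  l  o
''  0  1  2  3  4  5  6  7  8  9
 k  1  1  2  3  4  5  6  7  8  9
 d  2  2  2  3  4  5  6  7  8  9
 h  3  3  3  3  4  5  6  7  8  9
 b  4  4  3  4  4  5  6  7  8  9
 i  5  5  4  4  5  4  5  6  7  8
 c  6  5  5  5  5  5  5  6  7  8
 c  7  6  6  6  6  6  6  6  7  8
 c  8  7  7  7  7  7  7  7  7  8

8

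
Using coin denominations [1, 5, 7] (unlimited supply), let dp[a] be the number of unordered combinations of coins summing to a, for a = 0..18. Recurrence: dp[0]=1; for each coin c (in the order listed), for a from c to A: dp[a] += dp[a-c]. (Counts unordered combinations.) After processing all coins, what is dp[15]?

7

after  coin     0     1     2     3     4     5     6     7     8     9    10    11    12    13    14    15    16    17    18
          1     1     1     1     1     1     1     1     1     1     1     1     1     1     1     1     1     1     1     1
          5     1     1     1     1     1     2     2     2     2     2     3     3     3     3     3     4     4     4     4
          7     1     1     1     1     1     2     2     3     3     3     4     4     5     5     6     7     7     8     8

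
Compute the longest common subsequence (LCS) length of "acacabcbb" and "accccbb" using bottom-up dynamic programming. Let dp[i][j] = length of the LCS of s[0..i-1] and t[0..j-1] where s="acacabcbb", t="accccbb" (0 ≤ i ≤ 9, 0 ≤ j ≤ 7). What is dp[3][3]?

2

   ''  a  c  c  c  c  b  b
''  0  0  0  0  0  0  0  0
 a  0  1  1  1  1  1  1  1
 c  0  1  2  2  2  2  2  2
 a  0  1  2  2  2  2  2  2
 c  0  1  2  3  3  3  3  3
 a  0  1  2  3  3  3  3  3
 b  0  1  2  3  3  3  4  4
 c  0  1  2  3  4  4  4  4
 b  0  1  2  3  4  4  5  5
 b  0  1  2  3  4  4  5  6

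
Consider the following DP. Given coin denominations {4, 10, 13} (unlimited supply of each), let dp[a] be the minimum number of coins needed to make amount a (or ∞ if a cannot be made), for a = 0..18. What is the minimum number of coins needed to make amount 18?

3

 a  0  1  2  3  4  5  6  7  8  9 10 11 12 13 14 15 16 17 18
dp  0  -  -  -  1  -  -  -  2  -  1  -  3  1  2  -  4  2  3
(- denotes ∞ / unreachable)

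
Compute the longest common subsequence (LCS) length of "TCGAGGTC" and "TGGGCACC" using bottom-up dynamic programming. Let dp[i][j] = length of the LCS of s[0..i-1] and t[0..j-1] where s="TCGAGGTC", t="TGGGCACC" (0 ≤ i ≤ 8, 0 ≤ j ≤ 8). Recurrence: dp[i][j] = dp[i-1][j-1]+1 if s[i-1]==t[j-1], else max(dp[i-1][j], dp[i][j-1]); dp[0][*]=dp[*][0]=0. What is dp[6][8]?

4

   ''  T  G  G  G  C  A  C  C
''  0  0  0  0  0  0  0  0  0
 T  0  1  1  1  1  1  1  1  1
 C  0  1  1  1  1  2  2  2  2
 G  0  1  2  2  2  2  2  2  2
 A  0  1  2  2  2  2  3  3  3
 G  0  1  2  3  3  3  3  3  3
 G  0  1  2  3  4  4  4  4  4
 T  0  1  2  3  4  4  4  4  4
 C  0  1  2  3  4  5  5  5  5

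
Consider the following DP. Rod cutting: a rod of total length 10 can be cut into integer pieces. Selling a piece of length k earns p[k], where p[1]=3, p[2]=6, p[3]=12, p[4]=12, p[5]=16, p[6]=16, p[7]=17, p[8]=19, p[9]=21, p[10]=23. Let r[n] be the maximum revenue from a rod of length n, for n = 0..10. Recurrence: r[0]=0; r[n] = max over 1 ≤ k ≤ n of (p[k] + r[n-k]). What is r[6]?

24

   n    0    1    2    3    4    5    6    7    8    9   10
r[n]    0    3    6   12   15   18   24   27   30   36   39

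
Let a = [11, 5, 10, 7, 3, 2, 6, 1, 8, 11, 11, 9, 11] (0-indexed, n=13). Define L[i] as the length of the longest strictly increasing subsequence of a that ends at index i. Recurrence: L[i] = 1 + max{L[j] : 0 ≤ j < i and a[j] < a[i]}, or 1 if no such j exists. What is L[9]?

   i    0    1    2    3    4    5    6    7    8    9   10   11   12
a[i]   11    5   10    7    3    2    6    1    8   11   11    9   11
L[i]    1    1    2    2    1    1    2    1    3    4    4    4    5

4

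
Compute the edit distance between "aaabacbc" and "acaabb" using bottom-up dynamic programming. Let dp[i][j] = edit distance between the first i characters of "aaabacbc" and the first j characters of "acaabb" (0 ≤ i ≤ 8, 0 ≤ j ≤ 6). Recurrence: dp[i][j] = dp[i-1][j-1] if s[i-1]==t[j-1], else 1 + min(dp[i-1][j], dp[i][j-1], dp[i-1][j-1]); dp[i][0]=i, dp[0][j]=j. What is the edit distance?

4

   ''  a  c  a  a  b  b
''  0  1  2  3  4  5  6
 a  1  0  1  2  3  4  5
 a  2  1  1  1  2  3  4
 a  3  2  2  1  1  2  3
 b  4  3  3  2  2  1  2
 a  5  4  4  3  2  2  2
 c  6  5  4  4  3  3  3
 b  7  6  5  5  4  3  3
 c  8  7  6  6  5  4  4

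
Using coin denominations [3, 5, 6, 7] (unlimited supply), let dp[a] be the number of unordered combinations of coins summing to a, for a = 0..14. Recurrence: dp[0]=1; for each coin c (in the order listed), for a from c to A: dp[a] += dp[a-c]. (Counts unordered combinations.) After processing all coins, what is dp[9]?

2

after  coin     0     1     2     3     4     5     6     7     8     9    10    11    12    13    14
          3     1     0     0     1     0     0     1     0     0     1     0     0     1     0     0
          5     1     0     0     1     0     1     1     0     1     1     1     1     1     1     1
          6     1     0     0     1     0     1     2     0     1     2     1     2     3     1     2
          7     1     0     0     1     0     1     2     1     1     2     2     2     4     3     3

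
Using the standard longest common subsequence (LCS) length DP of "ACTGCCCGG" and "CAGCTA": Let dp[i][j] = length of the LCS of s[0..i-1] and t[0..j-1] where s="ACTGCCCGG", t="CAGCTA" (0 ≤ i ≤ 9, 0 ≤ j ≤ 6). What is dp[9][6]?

   ''  C  A  G  C  T  A
''  0  0  0  0  0  0  0
 A  0  0  1  1  1  1  1
 C  0  1  1  1  2  2  2
 T  0  1  1  1  2  3  3
 G  0  1  1  2  2  3  3
 C  0  1  1  2  3  3  3
 C  0  1  1  2  3  3  3
 C  0  1  1  2  3  3  3
 G  0  1  1  2  3  3  3
 G  0  1  1  2  3  3  3

3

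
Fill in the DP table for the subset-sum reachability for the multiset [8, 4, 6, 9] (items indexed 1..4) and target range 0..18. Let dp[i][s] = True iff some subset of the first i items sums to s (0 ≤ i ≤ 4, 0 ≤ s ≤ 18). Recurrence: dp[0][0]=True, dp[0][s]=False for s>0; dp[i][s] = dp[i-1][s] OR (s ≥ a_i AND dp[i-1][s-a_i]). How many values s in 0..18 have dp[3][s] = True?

i\s   0   1   2   3   4   5   6   7   8   9  10  11  12  13  14  15  16  17  18
  0   T   F   F   F   F   F   F   F   F   F   F   F   F   F   F   F   F   F   F
  1   T   F   F   F   F   F   F   F   T   F   F   F   F   F   F   F   F   F   F
  2   T   F   F   F   T   F   F   F   T   F   F   F   T   F   F   F   F   F   F
  3   T   F   F   F   T   F   T   F   T   F   T   F   T   F   T   F   F   F   T
  4   T   F   F   F   T   F   T   F   T   T   T   F   T   T   T   T   F   T   T

8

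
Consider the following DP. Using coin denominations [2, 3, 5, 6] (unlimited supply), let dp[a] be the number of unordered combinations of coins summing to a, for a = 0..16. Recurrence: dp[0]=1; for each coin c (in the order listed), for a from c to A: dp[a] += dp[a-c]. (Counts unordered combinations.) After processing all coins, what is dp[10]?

5

after  coin     0     1     2     3     4     5     6     7     8     9    10    11    12    13    14    15    16
          2     1     0     1     0     1     0     1     0     1     0     1     0     1     0     1     0     1
          3     1     0     1     1     1     1     2     1     2     2     2     2     3     2     3     3     3
          5     1     0     1     1     1     2     2     2     3     3     4     4     5     5     6     7     7
          6     1     0     1     1     1     2     3     2     4     4     5     6     8     7    10    11    12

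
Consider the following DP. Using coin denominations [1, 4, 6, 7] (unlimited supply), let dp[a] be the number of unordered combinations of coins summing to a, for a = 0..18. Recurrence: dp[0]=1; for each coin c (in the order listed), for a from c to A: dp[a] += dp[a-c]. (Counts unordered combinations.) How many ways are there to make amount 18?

19

after  coin     0     1     2     3     4     5     6     7     8     9    10    11    12    13    14    15    16    17    18
          1     1     1     1     1     1     1     1     1     1     1     1     1     1     1     1     1     1     1     1
          4     1     1     1     1     2     2     2     2     3     3     3     3     4     4     4     4     5     5     5
          6     1     1     1     1     2     2     3     3     4     4     5     5     7     7     8     8    10    10    12
          7     1     1     1     1     2     2     3     4     5     5     6     7     9    10    12    13    15    16    19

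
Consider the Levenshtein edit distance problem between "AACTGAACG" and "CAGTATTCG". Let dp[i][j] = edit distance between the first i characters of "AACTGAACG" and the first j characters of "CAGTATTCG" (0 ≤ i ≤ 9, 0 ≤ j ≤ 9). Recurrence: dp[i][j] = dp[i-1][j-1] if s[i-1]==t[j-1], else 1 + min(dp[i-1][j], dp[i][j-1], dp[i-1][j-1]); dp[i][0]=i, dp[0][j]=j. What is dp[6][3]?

   ''  C  A  G  T  A  T  T  C  G
''  0  1  2  3  4  5  6  7  8  9
 A  1  1  1  2  3  4  5  6  7  8
 A  2  2  1  2  3  3  4  5  6  7
 C  3  2  2  2  3  4  4  5  5  6
 T  4  3  3  3  2  3  4  4  5  6
 G  5  4  4  3  3  3  4  5  5  5
 A  6  5  4  4  4  3  4  5  6  6
 A  7  6  5  5  5  4  4  5  6  7
 C  8  7  6  6  6  5  5  5  5  6
 G  9  8  7  6  7  6  6  6  6  5

4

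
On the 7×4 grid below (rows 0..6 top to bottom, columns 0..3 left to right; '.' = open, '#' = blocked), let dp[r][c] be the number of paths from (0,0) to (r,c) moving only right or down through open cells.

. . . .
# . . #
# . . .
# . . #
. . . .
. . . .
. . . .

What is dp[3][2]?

4

r\c   0   1   2   3
  0   1   1   1   1
  1   0   1   2   0
  2   0   1   3   3
  3   0   1   4   0
  4   0   1   5   5
  5   0   1   6  11
  6   0   1   7  18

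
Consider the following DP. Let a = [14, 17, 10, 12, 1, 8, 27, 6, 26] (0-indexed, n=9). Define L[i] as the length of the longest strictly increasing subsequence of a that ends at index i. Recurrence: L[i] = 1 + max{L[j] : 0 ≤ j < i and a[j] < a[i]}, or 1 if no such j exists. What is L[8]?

   i    0    1    2    3    4    5    6    7    8
a[i]   14   17   10   12    1    8   27    6   26
L[i]    1    2    1    2    1    2    3    2    3

3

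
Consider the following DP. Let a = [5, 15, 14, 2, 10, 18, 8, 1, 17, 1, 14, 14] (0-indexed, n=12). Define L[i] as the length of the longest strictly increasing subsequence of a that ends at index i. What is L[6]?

2

   i    0    1    2    3    4    5    6    7    8    9   10   11
a[i]    5   15   14    2   10   18    8    1   17    1   14   14
L[i]    1    2    2    1    2    3    2    1    3    1    3    3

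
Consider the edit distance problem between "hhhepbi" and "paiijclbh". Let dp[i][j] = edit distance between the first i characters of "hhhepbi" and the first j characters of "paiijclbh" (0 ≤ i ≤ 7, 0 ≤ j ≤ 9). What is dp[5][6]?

6

   ''  p  a  i  i  j  c  l  b  h
''  0  1  2  3  4  5  6  7  8  9
 h  1  1  2  3  4  5  6  7  8  8
 h  2  2  2  3  4  5  6  7  8  8
 h  3  3  3  3  4  5  6  7  8  8
 e  4  4  4  4  4  5  6  7  8  9
 p  5  4  5  5  5  5  6  7  8  9
 b  6  5  5  6  6  6  6  7  7  8
 i  7  6  6  5  6  7  7  7  8  8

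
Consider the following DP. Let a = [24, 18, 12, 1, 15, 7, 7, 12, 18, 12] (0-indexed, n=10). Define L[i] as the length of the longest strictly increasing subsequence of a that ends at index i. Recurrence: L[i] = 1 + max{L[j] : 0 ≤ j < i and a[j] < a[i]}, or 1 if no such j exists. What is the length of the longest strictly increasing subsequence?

   i    0    1    2    3    4    5    6    7    8    9
a[i]   24   18   12    1   15    7    7   12   18   12
L[i]    1    1    1    1    2    2    2    3    4    3

4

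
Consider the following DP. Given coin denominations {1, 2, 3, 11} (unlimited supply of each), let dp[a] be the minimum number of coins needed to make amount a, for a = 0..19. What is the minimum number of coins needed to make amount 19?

4

 a  0  1  2  3  4  5  6  7  8  9 10 11 12 13 14 15 16 17 18 19
dp  0  1  1  1  2  2  2  3  3  3  4  1  2  2  2  3  3  3  4  4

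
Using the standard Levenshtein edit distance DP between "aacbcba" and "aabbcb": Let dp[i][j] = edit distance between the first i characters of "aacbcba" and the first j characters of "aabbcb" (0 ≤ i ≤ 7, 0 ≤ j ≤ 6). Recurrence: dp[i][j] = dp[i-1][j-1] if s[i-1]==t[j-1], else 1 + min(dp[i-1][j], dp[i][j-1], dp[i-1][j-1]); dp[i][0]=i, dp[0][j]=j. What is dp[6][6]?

   ''  a  a  b  b  c  b
''  0  1  2  3  4  5  6
 a  1  0  1  2  3  4  5
 a  2  1  0  1  2  3  4
 c  3  2  1  1  2  2  3
 b  4  3  2  1  1  2  2
 c  5  4  3  2  2  1  2
 b  6  5  4  3  2  2  1
 a  7  6  5  4  3  3  2

1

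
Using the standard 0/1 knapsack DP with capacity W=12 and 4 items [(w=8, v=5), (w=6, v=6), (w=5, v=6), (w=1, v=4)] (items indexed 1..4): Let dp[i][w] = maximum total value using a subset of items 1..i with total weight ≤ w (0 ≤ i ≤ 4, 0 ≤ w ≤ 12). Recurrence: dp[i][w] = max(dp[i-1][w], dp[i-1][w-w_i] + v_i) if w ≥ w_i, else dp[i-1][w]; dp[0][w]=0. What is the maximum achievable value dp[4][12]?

16

i\w   0   1   2   3   4   5   6   7   8   9  10  11  12
  0   0   0   0   0   0   0   0   0   0   0   0   0   0
  1   0   0   0   0   0   0   0   0   5   5   5   5   5
  2   0   0   0   0   0   0   6   6   6   6   6   6   6
  3   0   0   0   0   0   6   6   6   6   6   6  12  12
  4   0   4   4   4   4   6  10  10  10  10  10  12  16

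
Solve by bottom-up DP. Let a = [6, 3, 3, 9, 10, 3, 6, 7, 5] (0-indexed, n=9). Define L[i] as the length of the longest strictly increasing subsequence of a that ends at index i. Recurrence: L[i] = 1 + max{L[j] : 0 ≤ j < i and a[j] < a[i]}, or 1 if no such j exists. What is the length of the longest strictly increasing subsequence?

3

   i    0    1    2    3    4    5    6    7    8
a[i]    6    3    3    9   10    3    6    7    5
L[i]    1    1    1    2    3    1    2    3    2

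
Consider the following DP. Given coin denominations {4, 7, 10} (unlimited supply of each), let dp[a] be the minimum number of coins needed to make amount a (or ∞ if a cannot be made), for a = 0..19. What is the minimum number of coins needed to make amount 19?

 a  0  1  2  3  4  5  6  7  8  9 10 11 12 13 14 15 16 17 18 19
dp  0  -  -  -  1  -  -  1  2  -  1  2  3  -  2  3  4  2  3  4
(- denotes ∞ / unreachable)

4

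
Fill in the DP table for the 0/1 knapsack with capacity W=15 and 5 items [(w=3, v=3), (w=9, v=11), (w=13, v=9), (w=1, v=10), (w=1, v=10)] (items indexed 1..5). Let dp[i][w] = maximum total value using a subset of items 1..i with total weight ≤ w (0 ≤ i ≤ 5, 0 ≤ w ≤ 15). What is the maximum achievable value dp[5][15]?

34

i\w   0   1   2   3   4   5   6   7   8   9  10  11  12  13  14  15
  0   0   0   0   0   0   0   0   0   0   0   0   0   0   0   0   0
  1   0   0   0   3   3   3   3   3   3   3   3   3   3   3   3   3
  2   0   0   0   3   3   3   3   3   3  11  11  11  14  14  14  14
  3   0   0   0   3   3   3   3   3   3  11  11  11  14  14  14  14
  4   0  10  10  10  13  13  13  13  13  13  21  21  21  24  24  24
  5   0  10  20  20  20  23  23  23  23  23  23  31  31  31  34  34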